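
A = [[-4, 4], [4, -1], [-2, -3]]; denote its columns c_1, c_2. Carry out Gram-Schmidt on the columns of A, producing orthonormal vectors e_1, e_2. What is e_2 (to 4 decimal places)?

e_1 = c_1/‖c_1‖ = (-4, 4, -2)/6.0000 = (-0.6667, 0.6667, -0.3333).
r_{12} = e_1·c_2 = -2.3333.
u_2 = c_2 + 2.3333·e_1 = (2.4444, 0.5556, -3.7778).
‖u_2‖ = 4.5338, so e_2 = (0.5392, 0.1225, -0.8332).

e_2 = (0.5392, 0.1225, -0.8332)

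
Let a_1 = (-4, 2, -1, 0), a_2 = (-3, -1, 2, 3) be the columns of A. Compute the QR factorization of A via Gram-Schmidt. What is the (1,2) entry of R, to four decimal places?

q_1 = a_1/‖a_1‖ = (-4, 2, -1, 0)/4.5826 = (-0.8729, 0.4364, -0.2182, 0.0000).
r_{12} = q_1·a_2 = 1.7457.

r_{12} = 1.7457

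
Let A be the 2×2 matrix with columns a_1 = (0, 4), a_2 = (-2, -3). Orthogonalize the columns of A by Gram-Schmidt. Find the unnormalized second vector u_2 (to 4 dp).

u_2 = (-2.0000, 0.0000)

a_1 = (0, 4); ‖a_1‖ = 4.0000, so q_1 = (0.0000, 1.0000).
q_1·a_2 = 0.0000·(-2) + 1.0000·(-3) = -3.0000.
u_2 = a_2 + 3.0000·q_1 = (-2.0000, 0.0000).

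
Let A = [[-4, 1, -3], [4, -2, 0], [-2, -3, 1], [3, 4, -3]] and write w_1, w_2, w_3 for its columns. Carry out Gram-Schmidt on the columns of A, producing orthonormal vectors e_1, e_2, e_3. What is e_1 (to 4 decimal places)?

e_1 = w_1/‖w_1‖ = (-4, 4, -2, 3)/6.7082 = (-0.5963, 0.5963, -0.2981, 0.4472).

e_1 = (-0.5963, 0.5963, -0.2981, 0.4472)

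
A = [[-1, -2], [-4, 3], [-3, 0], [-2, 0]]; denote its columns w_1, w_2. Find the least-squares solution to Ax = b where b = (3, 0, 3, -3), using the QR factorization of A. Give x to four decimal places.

x = (-0.4759, -0.8276)

w_1 = (-1, -4, -3, -2); ‖w_1‖ = 5.4772, so q_1 = (-0.1826, -0.7303, -0.5477, -0.3651).
q_1·w_2 = (-0.1826)·(-2) + (-0.7303)·3 + (-0.5477)·0 + (-0.3651)·0 = -1.8257.
u_2 = w_2 + 1.8257·q_1 = (-2.3333, 1.6667, -1.0000, -0.6667).
‖u_2‖ = 3.1091, so q_2 = (-0.7505, 0.5361, -0.3216, -0.2144).
Qᵀb = (-1.0954, -2.5731).
Back-substitute: x_2 = -2.5731/3.1091 = -0.8276.
x_1 = (-1.0954 + 1.8257·(-0.8276))/5.4772 = -0.4759.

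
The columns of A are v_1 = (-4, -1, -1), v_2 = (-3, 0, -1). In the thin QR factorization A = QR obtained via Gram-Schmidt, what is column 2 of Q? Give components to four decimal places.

e_2 = (-0.1421, 0.9239, -0.3553)

v_1 = (-4, -1, -1); ‖v_1‖ = 4.2426, so e_1 = (-0.9428, -0.2357, -0.2357).
e_1·v_2 = (-0.9428)·(-3) + (-0.2357)·0 + (-0.2357)·(-1) = 3.0641.
u_2 = v_2 − 3.0641·e_1 = (-0.1111, 0.7222, -0.2778).
‖u_2‖ = 0.7817, so e_2 = (-0.1421, 0.9239, -0.3553).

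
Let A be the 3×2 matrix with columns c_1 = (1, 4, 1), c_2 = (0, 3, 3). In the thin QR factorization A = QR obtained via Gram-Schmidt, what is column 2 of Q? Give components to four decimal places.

c_1 = (1, 4, 1); ‖c_1‖ = 4.2426, so e_1 = (0.2357, 0.9428, 0.2357).
e_1·c_2 = 0.2357·0 + 0.9428·3 + 0.2357·3 = 3.5355.
u_2 = c_2 − 3.5355·e_1 = (-0.8333, -0.3333, 2.1667).
‖u_2‖ = 2.3452, so e_2 = (-0.3553, -0.1421, 0.9239).

e_2 = (-0.3553, -0.1421, 0.9239)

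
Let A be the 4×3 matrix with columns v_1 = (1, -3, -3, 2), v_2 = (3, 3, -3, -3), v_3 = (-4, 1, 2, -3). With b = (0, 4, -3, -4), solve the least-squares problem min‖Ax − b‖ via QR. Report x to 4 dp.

x = (0.2254, 1.0498, 0.6860)

v_1 = (1, -3, -3, 2); ‖v_1‖ = 4.7958, so q_1 = (0.2085, -0.6255, -0.6255, 0.4170).
q_1·v_2 = 0.2085·3 + (-0.6255)·3 + (-0.6255)·(-3) + 0.4170·(-3) = -0.6255.
u_2 = v_2 + 0.6255·q_1 = (3.1304, 2.6087, -3.3913, -2.7391).
‖u_2‖ = 5.9673, so q_2 = (0.5246, 0.4372, -0.5683, -0.4590).
q_1·v_3 = 0.2085·(-4) + (-0.6255)·1 + (-0.6255)·2 + 0.4170·(-3) = -3.9618; q_2·v_3 = 0.5246·(-4) + 0.4372·1 + (-0.5683)·2 + (-0.4590)·(-3) = -1.4208.
u_3 = v_3 + 3.9618·q_1 + 1.4208·q_2 = (-2.4286, -0.8571, -1.2857, -2.0000).
‖u_3‖ = 3.5051, so q_3 = (-0.6929, -0.2445, -0.3668, -0.5706).
Qᵀb = (-2.2937, 5.2897, 2.4047).
Back-substitute: x_3 = 2.4047/3.5051 = 0.6860.
x_2 = (5.2897 + 1.4208·0.6860)/5.9673 = 1.0498.
x_1 = (-2.2937 + 0.6255·1.0498 + 3.9618·0.6860)/4.7958 = 0.2254.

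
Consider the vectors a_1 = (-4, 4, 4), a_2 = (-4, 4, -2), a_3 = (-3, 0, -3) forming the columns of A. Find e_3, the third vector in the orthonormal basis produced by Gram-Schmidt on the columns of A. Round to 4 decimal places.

e_3 = (-0.7071, -0.7071, 0.0000)

e_1 = a_1/‖a_1‖ = (-4, 4, 4)/6.9282 = (-0.5774, 0.5774, 0.5774).
r_{12} = e_1·a_2 = 3.4641.
u_2 = a_2 − 3.4641·e_1 = (-2.0000, 2.0000, -4.0000).
‖u_2‖ = 4.8990, so e_2 = (-0.4082, 0.4082, -0.8165).
r_{13} = e_1·a_3 = 0.0000; r_{23} = e_2·a_3 = 3.6742.
u_3 = a_3 − 0.0000·e_1 − 3.6742·e_2 = (-1.5000, -1.5000, 0.0000).
‖u_3‖ = 2.1213, so e_3 = (-0.7071, -0.7071, 0.0000).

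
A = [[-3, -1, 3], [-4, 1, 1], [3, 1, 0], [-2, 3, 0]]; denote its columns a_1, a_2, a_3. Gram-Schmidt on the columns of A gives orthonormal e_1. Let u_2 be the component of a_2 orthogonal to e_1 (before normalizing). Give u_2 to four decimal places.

u_2 = (-1.3158, 0.5789, 1.3158, 2.7895)

a_1 = (-3, -4, 3, -2); ‖a_1‖ = 6.1644, so e_1 = (-0.4867, -0.6489, 0.4867, -0.3244).
e_1·a_2 = (-0.4867)·(-1) + (-0.6489)·1 + 0.4867·1 + (-0.3244)·3 = -0.6489.
u_2 = a_2 + 0.6489·e_1 = (-1.3158, 0.5789, 1.3158, 2.7895).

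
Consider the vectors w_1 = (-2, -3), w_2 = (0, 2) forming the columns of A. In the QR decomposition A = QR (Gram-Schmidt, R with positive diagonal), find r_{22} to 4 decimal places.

r_{22} = 1.1094

w_1 = (-2, -3); ‖w_1‖ = 3.6056, so e_1 = (-0.5547, -0.8321).
e_1·w_2 = (-0.5547)·0 + (-0.8321)·2 = -1.6641.
u_2 = w_2 + 1.6641·e_1 = (-0.9231, 0.6154).
r_{22} = ‖u_2‖ = 1.1094.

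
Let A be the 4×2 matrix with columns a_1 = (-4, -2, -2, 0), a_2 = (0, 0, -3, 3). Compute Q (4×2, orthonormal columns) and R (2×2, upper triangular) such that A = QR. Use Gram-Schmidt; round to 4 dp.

Q = [[-0.8165, 0.2462], [-0.4082, 0.1231], [-0.4082, -0.6155], [0.0000, 0.7385]], R = [[4.8990, 1.2247], [0.0000, 4.0620]]

e_1 = a_1/‖a_1‖ = (-4, -2, -2, 0)/4.8990 = (-0.8165, -0.4082, -0.4082, 0.0000).
r_{12} = e_1·a_2 = 1.2247.
u_2 = a_2 − 1.2247·e_1 = (1.0000, 0.5000, -2.5000, 3.0000).
‖u_2‖ = 4.0620, so e_2 = (0.2462, 0.1231, -0.6155, 0.7385).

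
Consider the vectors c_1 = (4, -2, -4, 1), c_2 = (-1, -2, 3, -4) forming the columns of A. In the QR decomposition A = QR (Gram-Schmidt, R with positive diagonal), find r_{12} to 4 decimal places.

r_{12} = -2.6304

c_1 = (4, -2, -4, 1); ‖c_1‖ = 6.0828, so q_1 = (0.6576, -0.3288, -0.6576, 0.1644).
r_{12} = q_1·c_2 = -2.6304.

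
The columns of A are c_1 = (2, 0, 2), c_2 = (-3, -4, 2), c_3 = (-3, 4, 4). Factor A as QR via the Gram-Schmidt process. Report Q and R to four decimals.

c_1 = (2, 0, 2); ‖c_1‖ = 2.8284, so e_1 = (0.7071, 0.0000, 0.7071).
e_1·c_2 = 0.7071·(-3) + 0.0000·(-4) + 0.7071·2 = -0.7071.
u_2 = c_2 + 0.7071·e_1 = (-2.5000, -4.0000, 2.5000).
‖u_2‖ = 5.3385, so e_2 = (-0.4683, -0.7493, 0.4683).
e_1·c_3 = 0.7071·(-3) + 0.0000·4 + 0.7071·4 = 0.7071; e_2·c_3 = (-0.4683)·(-3) + (-0.7493)·4 + 0.4683·4 = 0.2810.
u_3 = c_3 − 0.7071·e_1 − 0.2810·e_2 = (-3.3684, 4.2105, 3.3684).
‖u_3‖ = 6.3578, so e_3 = (-0.5298, 0.6623, 0.5298).

Q = [[0.7071, -0.4683, -0.5298], [0.0000, -0.7493, 0.6623], [0.7071, 0.4683, 0.5298]], R = [[2.8284, -0.7071, 0.7071], [0.0000, 5.3385, 0.2810], [0.0000, 0.0000, 6.3578]]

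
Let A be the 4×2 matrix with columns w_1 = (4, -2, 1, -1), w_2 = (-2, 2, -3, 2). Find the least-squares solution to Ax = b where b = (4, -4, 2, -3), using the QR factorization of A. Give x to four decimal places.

w_1 = (4, -2, 1, -1); ‖w_1‖ = 4.6904, so q_1 = (0.8528, -0.4264, 0.2132, -0.2132).
q_1·w_2 = 0.8528·(-2) + (-0.4264)·2 + 0.2132·(-3) + (-0.2132)·2 = -3.6244.
u_2 = w_2 + 3.6244·q_1 = (1.0909, 0.4545, -2.2273, 1.2273).
‖u_2‖ = 2.8042, so q_2 = (0.3890, 0.1621, -0.7943, 0.4377).
Qᵀb = (6.1828, -1.9938).
Back-substitute: x_2 = -1.9938/2.8042 = -0.7110.
x_1 = (6.1828 + 3.6244·(-0.7110))/4.6904 = 0.7688.

x = (0.7688, -0.7110)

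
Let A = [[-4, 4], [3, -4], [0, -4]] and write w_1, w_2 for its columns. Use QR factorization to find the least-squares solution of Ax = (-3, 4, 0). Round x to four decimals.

x = (0.8846, -0.0673)

w_1 = (-4, 3, 0); ‖w_1‖ = 5.0000, so q_1 = (-0.8000, 0.6000, 0.0000).
q_1·w_2 = (-0.8000)·4 + 0.6000·(-4) + 0.0000·(-4) = -5.6000.
u_2 = w_2 + 5.6000·q_1 = (-0.4800, -0.6400, -4.0000).
‖u_2‖ = 4.0792, so q_2 = (-0.1177, -0.1569, -0.9806).
Qᵀb = (4.8000, -0.2746).
Back-substitute: x_2 = -0.2746/4.0792 = -0.0673.
x_1 = (4.8000 + 5.6000·(-0.0673))/5.0000 = 0.8846.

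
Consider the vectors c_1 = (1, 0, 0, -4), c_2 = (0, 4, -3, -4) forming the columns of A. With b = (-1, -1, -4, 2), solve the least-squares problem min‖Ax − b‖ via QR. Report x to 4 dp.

q_1 = c_1/‖c_1‖ = (1, 0, 0, -4)/4.1231 = (0.2425, 0.0000, 0.0000, -0.9701).
r_{12} = q_1·c_2 = 3.8806.
u_2 = c_2 − 3.8806·q_1 = (-0.9412, 4.0000, -3.0000, -0.2353).
‖u_2‖ = 5.0932, so q_2 = (-0.1848, 0.7854, -0.5890, -0.0462).
Qᵀb = (-2.1828, 1.6631).
Back-substitute: x_2 = 1.6631/5.0932 = 0.3265.
x_1 = (-2.1828 − 3.8806·0.3265)/4.1231 = -0.8367.

x = (-0.8367, 0.3265)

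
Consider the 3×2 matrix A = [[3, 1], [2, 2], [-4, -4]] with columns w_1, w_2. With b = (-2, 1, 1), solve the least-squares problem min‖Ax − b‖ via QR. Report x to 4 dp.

x = (-0.9500, 0.8500)

q_1 = w_1/‖w_1‖ = (3, 2, -4)/5.3852 = (0.5571, 0.3714, -0.7428).
r_{12} = q_1·w_2 = 4.2710.
u_2 = w_2 − 4.2710·q_1 = (-1.3793, 0.4138, -0.8276).
‖u_2‖ = 1.6609, so q_2 = (-0.8305, 0.2491, -0.4983).
Qᵀb = (-1.4856, 1.4118).
Back-substitute: x_2 = 1.4118/1.6609 = 0.8500.
x_1 = (-1.4856 − 4.2710·0.8500)/5.3852 = -0.9500.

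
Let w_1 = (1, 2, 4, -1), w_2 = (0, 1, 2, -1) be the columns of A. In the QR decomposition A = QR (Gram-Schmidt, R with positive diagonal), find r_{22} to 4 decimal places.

w_1 = (1, 2, 4, -1); ‖w_1‖ = 4.6904, so e_1 = (0.2132, 0.4264, 0.8528, -0.2132).
e_1·w_2 = 0.2132·0 + 0.4264·1 + 0.8528·2 + (-0.2132)·(-1) = 2.3452.
u_2 = w_2 − 2.3452·e_1 = (-0.5000, 0.0000, 0.0000, -0.5000).
r_{22} = ‖u_2‖ = 0.7071.

r_{22} = 0.7071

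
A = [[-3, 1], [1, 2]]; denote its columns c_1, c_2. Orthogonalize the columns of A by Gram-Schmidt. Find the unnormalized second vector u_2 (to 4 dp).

u_2 = (0.7000, 2.1000)

c_1 = (-3, 1); ‖c_1‖ = 3.1623, so e_1 = (-0.9487, 0.3162).
e_1·c_2 = (-0.9487)·1 + 0.3162·2 = -0.3162.
u_2 = c_2 + 0.3162·e_1 = (0.7000, 2.1000).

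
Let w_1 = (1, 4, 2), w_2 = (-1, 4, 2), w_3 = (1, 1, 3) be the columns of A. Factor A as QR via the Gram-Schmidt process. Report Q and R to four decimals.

w_1 = (1, 4, 2); ‖w_1‖ = 4.5826, so q_1 = (0.2182, 0.8729, 0.4364).
q_1·w_2 = 0.2182·(-1) + 0.8729·4 + 0.4364·2 = 4.1461.
u_2 = w_2 − 4.1461·q_1 = (-1.9048, 0.3810, 0.1905).
‖u_2‖ = 1.9518, so q_2 = (-0.9759, 0.1952, 0.0976).
q_1·w_3 = 0.2182·1 + 0.8729·1 + 0.4364·3 = 2.4004; q_2·w_3 = (-0.9759)·1 + 0.1952·1 + 0.0976·3 = -0.4880.
u_3 = w_3 − 2.4004·q_1 + 0.4880·q_2 = (0.0000, -1.0000, 2.0000).
‖u_3‖ = 2.2361, so q_3 = (0.0000, -0.4472, 0.8944).

Q = [[0.2182, -0.9759, 0.0000], [0.8729, 0.1952, -0.4472], [0.4364, 0.0976, 0.8944]], R = [[4.5826, 4.1461, 2.4004], [0.0000, 1.9518, -0.4880], [0.0000, 0.0000, 2.2361]]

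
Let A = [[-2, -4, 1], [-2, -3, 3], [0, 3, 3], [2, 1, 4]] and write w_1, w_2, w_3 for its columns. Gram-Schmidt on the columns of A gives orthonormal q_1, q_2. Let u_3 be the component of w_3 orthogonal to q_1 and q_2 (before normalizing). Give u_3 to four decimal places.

w_1 = (-2, -2, 0, 2); ‖w_1‖ = 3.4641, so q_1 = (-0.5774, -0.5774, 0.0000, 0.5774).
q_1·w_2 = (-0.5774)·(-4) + (-0.5774)·(-3) + 0.0000·3 + 0.5774·1 = 4.6188.
u_2 = w_2 − 4.6188·q_1 = (-1.3333, -0.3333, 3.0000, -1.6667).
‖u_2‖ = 3.6968, so q_2 = (-0.3607, -0.0902, 0.8115, -0.4508).
q_1·w_3 = (-0.5774)·1 + (-0.5774)·3 + 0.0000·3 + 0.5774·4 = 0.0000; q_2·w_3 = (-0.3607)·1 + (-0.0902)·3 + 0.8115·3 + (-0.4508)·4 = 0.0000.
u_3 = w_3 + 0.0000·q_1 + 0.0000·q_2 = (1.0000, 3.0000, 3.0000, 4.0000).

u_3 = (1.0000, 3.0000, 3.0000, 4.0000)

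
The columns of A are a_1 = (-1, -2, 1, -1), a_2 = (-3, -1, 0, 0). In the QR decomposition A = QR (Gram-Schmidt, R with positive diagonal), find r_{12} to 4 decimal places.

e_1 = a_1/‖a_1‖ = (-1, -2, 1, -1)/2.6458 = (-0.3780, -0.7559, 0.3780, -0.3780).
r_{12} = e_1·a_2 = 1.8898.

r_{12} = 1.8898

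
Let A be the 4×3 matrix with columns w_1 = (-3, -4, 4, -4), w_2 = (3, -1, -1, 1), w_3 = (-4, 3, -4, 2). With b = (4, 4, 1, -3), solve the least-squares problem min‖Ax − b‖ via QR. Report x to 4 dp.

w_1 = (-3, -4, 4, -4); ‖w_1‖ = 7.5498, so q_1 = (-0.3974, -0.5298, 0.5298, -0.5298).
q_1·w_2 = (-0.3974)·3 + (-0.5298)·(-1) + 0.5298·(-1) + (-0.5298)·1 = -1.7219.
u_2 = w_2 + 1.7219·q_1 = (2.3158, -1.9123, -0.0877, 0.0877).
‖u_2‖ = 3.0058, so q_2 = (0.7704, -0.6362, -0.0292, 0.0292).
q_1·w_3 = (-0.3974)·(-4) + (-0.5298)·3 + 0.5298·(-4) + (-0.5298)·2 = -3.1789; q_2·w_3 = 0.7704·(-4) + (-0.6362)·3 + (-0.0292)·(-4) + 0.0292·2 = -4.8152.
u_3 = w_3 + 3.1789·q_1 + 4.8152·q_2 = (-1.5534, -1.7476, -2.4563, 0.4563).
‖u_3‖ = 3.4218, so q_3 = (-0.4540, -0.5107, -0.7178, 0.1334).
Qᵀb = (-1.5894, 0.4202, -4.9767).
Back-substitute: x_3 = -4.9767/3.4218 = -1.4544.
x_2 = (0.4202 + 4.8152·(-1.4544))/3.0058 = -2.1900.
x_1 = (-1.5894 + 1.7219·(-2.1900) + 3.1789·(-1.4544))/7.5498 = -1.3224.

x = (-1.3224, -2.1900, -1.4544)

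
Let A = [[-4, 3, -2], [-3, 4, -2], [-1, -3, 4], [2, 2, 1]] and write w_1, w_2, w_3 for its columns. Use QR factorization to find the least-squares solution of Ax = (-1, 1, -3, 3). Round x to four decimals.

w_1 = (-4, -3, -1, 2); ‖w_1‖ = 5.4772, so e_1 = (-0.7303, -0.5477, -0.1826, 0.3651).
e_1·w_2 = (-0.7303)·3 + (-0.5477)·4 + (-0.1826)·(-3) + 0.3651·2 = -3.1038.
u_2 = w_2 + 3.1038·e_1 = (0.7333, 2.3000, -3.5667, 3.1333).
‖u_2‖ = 5.3260, so e_2 = (0.1377, 0.4318, -0.6697, 0.5883).
e_1·w_3 = (-0.7303)·(-2) + (-0.5477)·(-2) + (-0.1826)·4 + 0.3651·1 = 2.1909; e_2·w_3 = 0.1377·(-2) + 0.4318·(-2) + (-0.6697)·4 + 0.5883·1 = -3.2294.
u_3 = w_3 − 2.1909·e_1 + 3.2294·e_2 = (0.0447, 0.5946, 2.2374, 2.0999).
‖u_3‖ = 3.1258, so e_3 = (0.0143, 0.1902, 0.7158, 0.6718).
Qᵀb = (1.8257, 4.0681, 0.0440).
Back-substitute: x_3 = 0.0440/3.1258 = 0.0141.
x_2 = (4.0681 + 3.2294·0.0141)/5.3260 = 0.7723.
x_1 = (1.8257 + 3.1038·0.7723 − 2.1909·0.0141)/5.4772 = 0.7654.

x = (0.7654, 0.7723, 0.0141)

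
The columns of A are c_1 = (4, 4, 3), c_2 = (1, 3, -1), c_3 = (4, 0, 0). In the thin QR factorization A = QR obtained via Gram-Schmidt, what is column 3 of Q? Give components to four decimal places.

e_3 = (0.7741, -0.4168, -0.4764)

e_1 = c_1/‖c_1‖ = (4, 4, 3)/6.4031 = (0.6247, 0.6247, 0.4685).
r_{12} = e_1·c_2 = 2.0303.
u_2 = c_2 − 2.0303·e_1 = (-0.2683, 1.7317, -1.9512).
‖u_2‖ = 2.6226, so e_2 = (-0.1023, 0.6603, -0.7440).
r_{13} = e_1·c_3 = 2.4988; r_{23} = e_2·c_3 = -0.4092.
u_3 = c_3 − 2.4988·e_1 + 0.4092·e_2 = (2.3972, -1.2908, -1.4752).
‖u_3‖ = 3.0966, so e_3 = (0.7741, -0.4168, -0.4764).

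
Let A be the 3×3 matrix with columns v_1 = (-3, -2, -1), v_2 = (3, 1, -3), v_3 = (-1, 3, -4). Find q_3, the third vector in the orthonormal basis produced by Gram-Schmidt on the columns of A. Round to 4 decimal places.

v_1 = (-3, -2, -1); ‖v_1‖ = 3.7417, so q_1 = (-0.8018, -0.5345, -0.2673).
q_1·v_2 = (-0.8018)·3 + (-0.5345)·1 + (-0.2673)·(-3) = -2.1381.
u_2 = v_2 + 2.1381·q_1 = (1.2857, -0.1429, -3.5714).
‖u_2‖ = 3.7985, so q_2 = (0.3385, -0.0376, -0.9402).
q_1·v_3 = (-0.8018)·(-1) + (-0.5345)·3 + (-0.2673)·(-4) = 0.2673; q_2·v_3 = 0.3385·(-1) + (-0.0376)·3 + (-0.9402)·(-4) = 3.3096.
u_3 = v_3 − 0.2673·q_1 − 3.3096·q_2 = (-1.9059, 3.2673, -0.8168).
‖u_3‖ = 3.8698, so q_3 = (-0.4925, 0.8443, -0.2111).

q_3 = (-0.4925, 0.8443, -0.2111)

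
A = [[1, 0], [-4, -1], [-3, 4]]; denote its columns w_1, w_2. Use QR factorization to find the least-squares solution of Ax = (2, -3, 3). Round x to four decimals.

x = (0.5423, 1.1376)

w_1 = (1, -4, -3); ‖w_1‖ = 5.0990, so q_1 = (0.1961, -0.7845, -0.5883).
q_1·w_2 = 0.1961·0 + (-0.7845)·(-1) + (-0.5883)·4 = -1.5689.
u_2 = w_2 + 1.5689·q_1 = (0.3077, -2.2308, 3.0769).
‖u_2‖ = 3.8129, so q_2 = (0.0807, -0.5851, 0.8070).
Qᵀb = (0.9806, 4.3375).
Back-substitute: x_2 = 4.3375/3.8129 = 1.1376.
x_1 = (0.9806 + 1.5689·1.1376)/5.0990 = 0.5423.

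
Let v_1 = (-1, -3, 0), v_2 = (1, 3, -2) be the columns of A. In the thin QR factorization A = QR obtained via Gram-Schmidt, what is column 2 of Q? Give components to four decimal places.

e_2 = (0.0000, 0.0000, -1.0000)

v_1 = (-1, -3, 0); ‖v_1‖ = 3.1623, so e_1 = (-0.3162, -0.9487, 0.0000).
e_1·v_2 = (-0.3162)·1 + (-0.9487)·3 + 0.0000·(-2) = -3.1623.
u_2 = v_2 + 3.1623·e_1 = (0.0000, 0.0000, -2.0000).
‖u_2‖ = 2.0000, so e_2 = (0.0000, 0.0000, -1.0000).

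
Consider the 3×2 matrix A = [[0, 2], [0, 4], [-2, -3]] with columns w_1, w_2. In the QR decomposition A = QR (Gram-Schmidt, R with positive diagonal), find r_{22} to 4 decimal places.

w_1 = (0, 0, -2); ‖w_1‖ = 2.0000, so e_1 = (0.0000, 0.0000, -1.0000).
e_1·w_2 = 0.0000·2 + 0.0000·4 + (-1.0000)·(-3) = 3.0000.
u_2 = w_2 − 3.0000·e_1 = (2.0000, 4.0000, 0.0000).
r_{22} = ‖u_2‖ = 4.4721.

r_{22} = 4.4721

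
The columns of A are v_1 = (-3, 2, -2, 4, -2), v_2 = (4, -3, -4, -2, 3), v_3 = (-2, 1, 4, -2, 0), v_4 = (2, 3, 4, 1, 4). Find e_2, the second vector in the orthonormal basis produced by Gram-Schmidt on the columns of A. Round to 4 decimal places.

e_2 = (0.3313, -0.2747, -0.8545, 0.0959, 0.2747)

v_1 = (-3, 2, -2, 4, -2); ‖v_1‖ = 6.0828, so e_1 = (-0.4932, 0.3288, -0.3288, 0.6576, -0.3288).
e_1·v_2 = (-0.4932)·4 + 0.3288·(-3) + (-0.3288)·(-4) + 0.6576·(-2) + (-0.3288)·3 = -3.9456.
u_2 = v_2 + 3.9456·e_1 = (2.0541, -1.7027, -5.2973, 0.5946, 1.7027).
‖u_2‖ = 6.1994, so e_2 = (0.3313, -0.2747, -0.8545, 0.0959, 0.2747).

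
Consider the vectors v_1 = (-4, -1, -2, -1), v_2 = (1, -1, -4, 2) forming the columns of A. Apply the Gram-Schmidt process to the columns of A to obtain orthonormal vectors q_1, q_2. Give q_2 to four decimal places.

v_1 = (-4, -1, -2, -1); ‖v_1‖ = 4.6904, so q_1 = (-0.8528, -0.2132, -0.4264, -0.2132).
q_1·v_2 = (-0.8528)·1 + (-0.2132)·(-1) + (-0.4264)·(-4) + (-0.2132)·2 = 0.6396.
u_2 = v_2 − 0.6396·q_1 = (1.5455, -0.8636, -3.7273, 2.1364).
‖u_2‖ = 4.6466, so q_2 = (0.3326, -0.1859, -0.8022, 0.4598).

q_2 = (0.3326, -0.1859, -0.8022, 0.4598)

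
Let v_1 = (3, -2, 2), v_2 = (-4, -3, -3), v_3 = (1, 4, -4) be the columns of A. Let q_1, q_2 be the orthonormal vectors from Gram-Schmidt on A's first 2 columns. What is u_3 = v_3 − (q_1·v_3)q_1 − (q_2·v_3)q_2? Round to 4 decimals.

v_1 = (3, -2, 2); ‖v_1‖ = 4.1231, so q_1 = (0.7276, -0.4851, 0.4851).
q_1·v_2 = 0.7276·(-4) + (-0.4851)·(-3) + 0.4851·(-3) = -2.9104.
u_2 = v_2 + 2.9104·q_1 = (-1.8824, -4.4118, -1.5882).
‖u_2‖ = 5.0527, so q_2 = (-0.3725, -0.8732, -0.3143).
q_1·v_3 = 0.7276·1 + (-0.4851)·4 + 0.4851·(-4) = -3.1530; q_2·v_3 = (-0.3725)·1 + (-0.8732)·4 + (-0.3143)·(-4) = -2.6078.
u_3 = v_3 + 3.1530·q_1 + 2.6078·q_2 = (2.3226, 0.1935, -3.2903).

u_3 = (2.3226, 0.1935, -3.2903)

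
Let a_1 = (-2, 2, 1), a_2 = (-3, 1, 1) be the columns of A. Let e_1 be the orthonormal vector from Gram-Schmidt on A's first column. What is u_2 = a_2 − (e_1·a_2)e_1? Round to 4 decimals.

e_1 = a_1/‖a_1‖ = (-2, 2, 1)/3.0000 = (-0.6667, 0.6667, 0.3333).
r_{12} = e_1·a_2 = 3.0000.
u_2 = a_2 − 3.0000·e_1 = (-1.0000, -1.0000, 0.0000).

u_2 = (-1.0000, -1.0000, 0.0000)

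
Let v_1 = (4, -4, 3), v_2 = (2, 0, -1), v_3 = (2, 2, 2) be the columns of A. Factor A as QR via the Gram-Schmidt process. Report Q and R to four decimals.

v_1 = (4, -4, 3); ‖v_1‖ = 6.4031, so e_1 = (0.6247, -0.6247, 0.4685).
e_1·v_2 = 0.6247·2 + (-0.6247)·0 + 0.4685·(-1) = 0.7809.
u_2 = v_2 − 0.7809·e_1 = (1.5122, 0.4878, -1.3659).
‖u_2‖ = 2.0953, so e_2 = (0.7217, 0.2328, -0.6519).
e_1·v_3 = 0.6247·2 + (-0.6247)·2 + 0.4685·2 = 0.9370; e_2·v_3 = 0.7217·2 + 0.2328·2 + (-0.6519)·2 = 0.6053.
u_3 = v_3 − 0.9370·e_1 − 0.6053·e_2 = (0.9778, 2.4444, 1.9556).
‖u_3‖ = 3.2796, so e_3 = (0.2981, 0.7454, 0.5963).

Q = [[0.6247, 0.7217, 0.2981], [-0.6247, 0.2328, 0.7454], [0.4685, -0.6519, 0.5963]], R = [[6.4031, 0.7809, 0.9370], [0.0000, 2.0953, 0.6053], [0.0000, 0.0000, 3.2796]]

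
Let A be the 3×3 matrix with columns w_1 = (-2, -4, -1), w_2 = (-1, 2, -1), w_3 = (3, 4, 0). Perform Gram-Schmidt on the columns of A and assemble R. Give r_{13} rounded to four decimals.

r_{13} = -4.8008

w_1 = (-2, -4, -1); ‖w_1‖ = 4.5826, so e_1 = (-0.4364, -0.8729, -0.2182).
r_{13} = e_1·w_3 = -4.8008.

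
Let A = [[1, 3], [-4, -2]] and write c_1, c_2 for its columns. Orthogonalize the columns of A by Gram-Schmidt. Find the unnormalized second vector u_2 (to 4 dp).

c_1 = (1, -4); ‖c_1‖ = 4.1231, so e_1 = (0.2425, -0.9701).
e_1·c_2 = 0.2425·3 + (-0.9701)·(-2) = 2.6679.
u_2 = c_2 − 2.6679·e_1 = (2.3529, 0.5882).

u_2 = (2.3529, 0.5882)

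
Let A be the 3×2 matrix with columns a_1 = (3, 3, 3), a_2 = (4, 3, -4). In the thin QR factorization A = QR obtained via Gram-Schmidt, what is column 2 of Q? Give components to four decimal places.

a_1 = (3, 3, 3); ‖a_1‖ = 5.1962, so q_1 = (0.5774, 0.5774, 0.5774).
q_1·a_2 = 0.5774·4 + 0.5774·3 + 0.5774·(-4) = 1.7321.
u_2 = a_2 − 1.7321·q_1 = (3.0000, 2.0000, -5.0000).
‖u_2‖ = 6.1644, so q_2 = (0.4867, 0.3244, -0.8111).

q_2 = (0.4867, 0.3244, -0.8111)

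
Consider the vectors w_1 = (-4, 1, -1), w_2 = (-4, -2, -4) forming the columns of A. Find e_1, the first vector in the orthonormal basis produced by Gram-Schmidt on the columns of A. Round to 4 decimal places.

e_1 = w_1/‖w_1‖ = (-4, 1, -1)/4.2426 = (-0.9428, 0.2357, -0.2357).

e_1 = (-0.9428, 0.2357, -0.2357)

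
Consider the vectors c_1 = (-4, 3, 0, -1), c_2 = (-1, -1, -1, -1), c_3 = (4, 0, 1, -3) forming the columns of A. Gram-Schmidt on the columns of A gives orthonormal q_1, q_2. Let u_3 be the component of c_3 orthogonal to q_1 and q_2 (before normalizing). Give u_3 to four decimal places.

c_1 = (-4, 3, 0, -1); ‖c_1‖ = 5.0990, so q_1 = (-0.7845, 0.5883, 0.0000, -0.1961).
q_1·c_2 = (-0.7845)·(-1) + 0.5883·(-1) + 0.0000·(-1) + (-0.1961)·(-1) = 0.3922.
u_2 = c_2 − 0.3922·q_1 = (-0.6923, -1.2308, -1.0000, -0.9231).
‖u_2‖ = 1.9612, so q_2 = (-0.3530, -0.6276, -0.5099, -0.4707).
q_1·c_3 = (-0.7845)·4 + 0.5883·0 + 0.0000·1 + (-0.1961)·(-3) = -2.5495; q_2·c_3 = (-0.3530)·4 + (-0.6276)·0 + (-0.5099)·1 + (-0.4707)·(-3) = -0.5099.
u_3 = c_3 + 2.5495·q_1 + 0.5099·q_2 = (1.8200, 1.1800, 0.7400, -3.7400).

u_3 = (1.8200, 1.1800, 0.7400, -3.7400)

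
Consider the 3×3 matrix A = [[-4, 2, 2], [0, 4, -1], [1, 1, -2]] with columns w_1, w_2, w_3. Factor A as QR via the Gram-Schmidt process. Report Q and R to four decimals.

Q = [[-0.9701, 0.0829, -0.2279], [0.0000, 0.9397, 0.3419], [0.2425, 0.3317, -0.9117]], R = [[4.1231, -1.6977, -2.4254], [0.0000, 4.2565, -1.4373], [0.0000, 0.0000, 1.0256]]

w_1 = (-4, 0, 1); ‖w_1‖ = 4.1231, so q_1 = (-0.9701, 0.0000, 0.2425).
q_1·w_2 = (-0.9701)·2 + 0.0000·4 + 0.2425·1 = -1.6977.
u_2 = w_2 + 1.6977·q_1 = (0.3529, 4.0000, 1.4118).
‖u_2‖ = 4.2565, so q_2 = (0.0829, 0.9397, 0.3317).
q_1·w_3 = (-0.9701)·2 + 0.0000·(-1) + 0.2425·(-2) = -2.4254; q_2·w_3 = 0.0829·2 + 0.9397·(-1) + 0.3317·(-2) = -1.4373.
u_3 = w_3 + 2.4254·q_1 + 1.4373·q_2 = (-0.2338, 0.3506, -0.9351).
‖u_3‖ = 1.0256, so q_3 = (-0.2279, 0.3419, -0.9117).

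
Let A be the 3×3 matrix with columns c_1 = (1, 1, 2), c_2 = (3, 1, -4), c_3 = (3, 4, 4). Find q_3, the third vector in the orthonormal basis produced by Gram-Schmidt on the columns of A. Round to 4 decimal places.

c_1 = (1, 1, 2); ‖c_1‖ = 2.4495, so q_1 = (0.4082, 0.4082, 0.8165).
q_1·c_2 = 0.4082·3 + 0.4082·1 + 0.8165·(-4) = -1.6330.
u_2 = c_2 + 1.6330·q_1 = (3.6667, 1.6667, -2.6667).
‖u_2‖ = 4.8305, so q_2 = (0.7591, 0.3450, -0.5521).
q_1·c_3 = 0.4082·3 + 0.4082·4 + 0.8165·4 = 6.1237; q_2·c_3 = 0.7591·3 + 0.3450·4 + (-0.5521)·4 = 1.4491.
u_3 = c_3 − 6.1237·q_1 − 1.4491·q_2 = (-0.6000, 1.0000, -0.2000).
‖u_3‖ = 1.1832, so q_3 = (-0.5071, 0.8452, -0.1690).

q_3 = (-0.5071, 0.8452, -0.1690)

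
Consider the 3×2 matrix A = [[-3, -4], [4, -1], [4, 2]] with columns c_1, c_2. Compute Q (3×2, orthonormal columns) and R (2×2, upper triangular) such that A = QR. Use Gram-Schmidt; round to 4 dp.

Q = [[-0.4685, -0.7365], [0.6247, -0.6667], [0.6247, 0.1143]], R = [[6.4031, 2.4988], [0.0000, 3.8414]]

c_1 = (-3, 4, 4); ‖c_1‖ = 6.4031, so e_1 = (-0.4685, 0.6247, 0.6247).
e_1·c_2 = (-0.4685)·(-4) + 0.6247·(-1) + 0.6247·2 = 2.4988.
u_2 = c_2 − 2.4988·e_1 = (-2.8293, -2.5610, 0.4390).
‖u_2‖ = 3.8414, so e_2 = (-0.7365, -0.6667, 0.1143).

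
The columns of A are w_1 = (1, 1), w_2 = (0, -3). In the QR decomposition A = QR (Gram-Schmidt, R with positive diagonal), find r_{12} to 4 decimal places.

r_{12} = -2.1213

w_1 = (1, 1); ‖w_1‖ = 1.4142, so q_1 = (0.7071, 0.7071).
r_{12} = q_1·w_2 = -2.1213.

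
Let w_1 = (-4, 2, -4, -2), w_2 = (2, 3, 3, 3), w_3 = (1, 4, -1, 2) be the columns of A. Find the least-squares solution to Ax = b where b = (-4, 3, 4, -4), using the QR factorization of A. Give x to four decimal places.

w_1 = (-4, 2, -4, -2); ‖w_1‖ = 6.3246, so q_1 = (-0.6325, 0.3162, -0.6325, -0.3162).
q_1·w_2 = (-0.6325)·2 + 0.3162·3 + (-0.6325)·3 + (-0.3162)·3 = -3.1623.
u_2 = w_2 + 3.1623·q_1 = (0.0000, 4.0000, 1.0000, 2.0000).
‖u_2‖ = 4.5826, so q_2 = (0.0000, 0.8729, 0.2182, 0.4364).
q_1·w_3 = (-0.6325)·1 + 0.3162·4 + (-0.6325)·(-1) + (-0.3162)·2 = 0.6325; q_2·w_3 = 0.0000·1 + 0.8729·4 + 0.2182·(-1) + 0.4364·2 = 4.1461.
u_3 = w_3 − 0.6325·q_1 − 4.1461·q_2 = (1.4000, 0.1810, -1.5048, 0.3905).
‖u_3‖ = 2.0999, so q_3 = (0.6667, 0.0862, -0.7166, 0.1860).
Qᵀb = (2.2136, 1.7457, -6.0185).
Back-substitute: x_3 = -6.0185/2.0999 = -2.8661.
x_2 = (1.7457 − 4.1461·(-2.8661))/4.5826 = 2.9741.
x_1 = (2.2136 + 3.1623·2.9741 − 0.6325·(-2.8661))/6.3246 = 2.1237.

x = (2.1237, 2.9741, -2.8661)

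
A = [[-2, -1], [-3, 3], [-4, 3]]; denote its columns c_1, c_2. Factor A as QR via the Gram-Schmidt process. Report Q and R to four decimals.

Q = [[-0.3714, -0.9026], [-0.5571, 0.4042], [-0.7428, 0.1482]], R = [[5.3852, -3.5282], [0.0000, 2.5596]]

e_1 = c_1/‖c_1‖ = (-2, -3, -4)/5.3852 = (-0.3714, -0.5571, -0.7428).
r_{12} = e_1·c_2 = -3.5282.
u_2 = c_2 + 3.5282·e_1 = (-2.3103, 1.0345, 0.3793).
‖u_2‖ = 2.5596, so e_2 = (-0.9026, 0.4042, 0.1482).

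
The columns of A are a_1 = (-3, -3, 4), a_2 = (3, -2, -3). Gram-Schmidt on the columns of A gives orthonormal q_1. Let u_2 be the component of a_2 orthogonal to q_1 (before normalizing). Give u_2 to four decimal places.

u_2 = (1.6765, -3.3235, -1.2353)

a_1 = (-3, -3, 4); ‖a_1‖ = 5.8310, so q_1 = (-0.5145, -0.5145, 0.6860).
q_1·a_2 = (-0.5145)·3 + (-0.5145)·(-2) + 0.6860·(-3) = -2.5725.
u_2 = a_2 + 2.5725·q_1 = (1.6765, -3.3235, -1.2353).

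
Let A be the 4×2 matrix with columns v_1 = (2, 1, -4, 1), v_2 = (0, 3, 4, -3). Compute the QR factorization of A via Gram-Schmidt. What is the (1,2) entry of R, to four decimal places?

q_1 = v_1/‖v_1‖ = (2, 1, -4, 1)/4.6904 = (0.4264, 0.2132, -0.8528, 0.2132).
r_{12} = q_1·v_2 = -3.4112.

r_{12} = -3.4112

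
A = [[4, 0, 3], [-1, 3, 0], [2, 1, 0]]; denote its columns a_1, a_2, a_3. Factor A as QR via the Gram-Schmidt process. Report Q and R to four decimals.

a_1 = (4, -1, 2); ‖a_1‖ = 4.5826, so e_1 = (0.8729, -0.2182, 0.4364).
e_1·a_2 = 0.8729·0 + (-0.2182)·3 + 0.4364·1 = -0.2182.
u_2 = a_2 + 0.2182·e_1 = (0.1905, 2.9524, 1.0952).
‖u_2‖ = 3.1547, so e_2 = (0.0604, 0.9359, 0.3472).
e_1·a_3 = 0.8729·3 + (-0.2182)·0 + 0.4364·0 = 2.6186; e_2·a_3 = 0.0604·3 + 0.9359·0 + 0.3472·0 = 0.1811.
u_3 = a_3 − 2.6186·e_1 − 0.1811·e_2 = (0.7033, 0.4019, -1.2057).
‖u_3‖ = 1.4526, so e_3 = (0.4842, 0.2767, -0.8301).

Q = [[0.8729, 0.0604, 0.4842], [-0.2182, 0.9359, 0.2767], [0.4364, 0.3472, -0.8301]], R = [[4.5826, -0.2182, 2.6186], [0.0000, 3.1547, 0.1811], [0.0000, 0.0000, 1.4526]]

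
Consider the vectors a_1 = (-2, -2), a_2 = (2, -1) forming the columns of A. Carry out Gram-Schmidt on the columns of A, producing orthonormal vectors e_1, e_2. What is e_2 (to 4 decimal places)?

e_2 = (0.7071, -0.7071)

a_1 = (-2, -2); ‖a_1‖ = 2.8284, so e_1 = (-0.7071, -0.7071).
e_1·a_2 = (-0.7071)·2 + (-0.7071)·(-1) = -0.7071.
u_2 = a_2 + 0.7071·e_1 = (1.5000, -1.5000).
‖u_2‖ = 2.1213, so e_2 = (0.7071, -0.7071).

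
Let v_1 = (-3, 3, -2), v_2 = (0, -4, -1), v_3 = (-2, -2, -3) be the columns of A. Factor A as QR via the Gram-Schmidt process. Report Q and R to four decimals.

Q = [[-0.6396, -0.3864, 0.6645], [0.6396, -0.7470, 0.1812], [-0.4264, -0.5410, -0.7249]], R = [[4.6904, -2.1320, 1.2792], [0.0000, 3.5291, 3.8897], [0.0000, 0.0000, 0.4833]]

v_1 = (-3, 3, -2); ‖v_1‖ = 4.6904, so q_1 = (-0.6396, 0.6396, -0.4264).
q_1·v_2 = (-0.6396)·0 + 0.6396·(-4) + (-0.4264)·(-1) = -2.1320.
u_2 = v_2 + 2.1320·q_1 = (-1.3636, -2.6364, -1.9091).
‖u_2‖ = 3.5291, so q_2 = (-0.3864, -0.7470, -0.5410).
q_1·v_3 = (-0.6396)·(-2) + 0.6396·(-2) + (-0.4264)·(-3) = 1.2792; q_2·v_3 = (-0.3864)·(-2) + (-0.7470)·(-2) + (-0.5410)·(-3) = 3.8897.
u_3 = v_3 − 1.2792·q_1 − 3.8897·q_2 = (0.3212, 0.0876, -0.3504).
‖u_3‖ = 0.4833, so q_3 = (0.6645, 0.1812, -0.7249).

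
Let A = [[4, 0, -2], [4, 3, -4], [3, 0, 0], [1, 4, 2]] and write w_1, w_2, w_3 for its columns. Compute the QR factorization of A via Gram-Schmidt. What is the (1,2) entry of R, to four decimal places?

r_{12} = 2.4689

w_1 = (4, 4, 3, 1); ‖w_1‖ = 6.4807, so e_1 = (0.6172, 0.6172, 0.4629, 0.1543).
r_{12} = e_1·w_2 = 2.4689.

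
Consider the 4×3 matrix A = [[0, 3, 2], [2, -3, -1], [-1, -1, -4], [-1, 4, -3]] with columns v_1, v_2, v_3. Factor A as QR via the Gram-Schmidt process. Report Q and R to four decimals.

Q = [[0.0000, 0.6470, 0.1717], [0.8165, 0.0000, -0.5625], [-0.4082, -0.5392, -0.4595], [-0.4082, 0.5392, -0.6655]], R = [[2.4495, -3.6742, 2.0412], [0.0000, 4.6368, 1.8332], [0.0000, 0.0000, 4.7406]]

v_1 = (0, 2, -1, -1); ‖v_1‖ = 2.4495, so e_1 = (0.0000, 0.8165, -0.4082, -0.4082).
e_1·v_2 = 0.0000·3 + 0.8165·(-3) + (-0.4082)·(-1) + (-0.4082)·4 = -3.6742.
u_2 = v_2 + 3.6742·e_1 = (3.0000, 0.0000, -2.5000, 2.5000).
‖u_2‖ = 4.6368, so e_2 = (0.6470, 0.0000, -0.5392, 0.5392).
e_1·v_3 = 0.0000·2 + 0.8165·(-1) + (-0.4082)·(-4) + (-0.4082)·(-3) = 2.0412; e_2·v_3 = 0.6470·2 + 0.0000·(-1) + (-0.5392)·(-4) + 0.5392·(-3) = 1.8332.
u_3 = v_3 − 2.0412·e_1 − 1.8332·e_2 = (0.8140, -2.6667, -2.1783, -3.1550).
‖u_3‖ = 4.7406, so e_3 = (0.1717, -0.5625, -0.4595, -0.6655).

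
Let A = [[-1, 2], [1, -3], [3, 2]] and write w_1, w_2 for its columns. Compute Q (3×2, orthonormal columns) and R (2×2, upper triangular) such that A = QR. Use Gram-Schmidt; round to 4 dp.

w_1 = (-1, 1, 3); ‖w_1‖ = 3.3166, so e_1 = (-0.3015, 0.3015, 0.9045).
e_1·w_2 = (-0.3015)·2 + 0.3015·(-3) + 0.9045·2 = 0.3015.
u_2 = w_2 − 0.3015·e_1 = (2.0909, -3.0909, 1.7273).
‖u_2‖ = 4.1121, so e_2 = (0.5085, -0.7517, 0.4200).

Q = [[-0.3015, 0.5085], [0.3015, -0.7517], [0.9045, 0.4200]], R = [[3.3166, 0.3015], [0.0000, 4.1121]]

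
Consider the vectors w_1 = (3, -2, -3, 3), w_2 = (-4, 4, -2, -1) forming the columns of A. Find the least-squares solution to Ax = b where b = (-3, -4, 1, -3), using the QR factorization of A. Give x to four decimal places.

w_1 = (3, -2, -3, 3); ‖w_1‖ = 5.5678, so e_1 = (0.5388, -0.3592, -0.5388, 0.5388).
e_1·w_2 = 0.5388·(-4) + (-0.3592)·4 + (-0.5388)·(-2) + 0.5388·(-1) = -3.0533.
u_2 = w_2 + 3.0533·e_1 = (-2.3548, 2.9032, -3.6452, 0.6452).
‖u_2‖ = 5.2609, so e_2 = (-0.4476, 0.5518, -0.6929, 0.1226).
Qᵀb = (-2.3349, -1.9253).
Back-substitute: x_2 = -1.9253/5.2609 = -0.3660.
x_1 = (-2.3349 + 3.0533·(-0.3660))/5.5678 = -0.6200.

x = (-0.6200, -0.3660)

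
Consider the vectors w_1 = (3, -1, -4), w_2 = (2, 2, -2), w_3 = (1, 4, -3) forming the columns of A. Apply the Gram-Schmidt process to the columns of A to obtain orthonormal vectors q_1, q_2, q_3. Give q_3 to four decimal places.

q_3 = (-0.7715, 0.1543, -0.6172)

w_1 = (3, -1, -4); ‖w_1‖ = 5.0990, so q_1 = (0.5883, -0.1961, -0.7845).
q_1·w_2 = 0.5883·2 + (-0.1961)·2 + (-0.7845)·(-2) = 2.3534.
u_2 = w_2 − 2.3534·q_1 = (0.6154, 2.4615, -0.1538).
‖u_2‖ = 2.5420, so q_2 = (0.2421, 0.9684, -0.0605).
q_1·w_3 = 0.5883·1 + (-0.1961)·4 + (-0.7845)·(-3) = 2.1573; q_2·w_3 = 0.2421·1 + 0.9684·4 + (-0.0605)·(-3) = 4.2971.
u_3 = w_3 − 2.1573·q_1 − 4.2971·q_2 = (-1.3095, 0.2619, -1.0476).
‖u_3‖ = 1.6973, so q_3 = (-0.7715, 0.1543, -0.6172).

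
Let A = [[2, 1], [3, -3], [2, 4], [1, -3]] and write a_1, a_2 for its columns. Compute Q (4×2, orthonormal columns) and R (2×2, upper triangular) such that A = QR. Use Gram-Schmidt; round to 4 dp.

e_1 = a_1/‖a_1‖ = (2, 3, 2, 1)/4.2426 = (0.4714, 0.7071, 0.4714, 0.2357).
r_{12} = e_1·a_2 = -0.4714.
u_2 = a_2 + 0.4714·e_1 = (1.2222, -2.6667, 4.2222, -2.8889).
‖u_2‖ = 5.8973, so e_2 = (0.2073, -0.4522, 0.7160, -0.4899).

Q = [[0.4714, 0.2073], [0.7071, -0.4522], [0.4714, 0.7160], [0.2357, -0.4899]], R = [[4.2426, -0.4714], [0.0000, 5.8973]]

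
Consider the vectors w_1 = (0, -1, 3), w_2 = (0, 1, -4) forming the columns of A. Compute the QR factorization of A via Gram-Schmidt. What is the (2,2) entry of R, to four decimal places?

e_1 = w_1/‖w_1‖ = (0, -1, 3)/3.1623 = (0.0000, -0.3162, 0.9487).
r_{12} = e_1·w_2 = -4.1110.
u_2 = w_2 + 4.1110·e_1 = (0.0000, -0.3000, -0.1000).
r_{22} = ‖u_2‖ = 0.3162.

r_{22} = 0.3162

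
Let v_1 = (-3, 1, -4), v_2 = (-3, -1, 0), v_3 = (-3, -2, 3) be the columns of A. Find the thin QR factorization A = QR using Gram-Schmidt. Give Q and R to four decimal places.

Q = [[-0.5883, -0.7564, -0.2857], [0.1961, -0.4763, 0.8571], [-0.7845, 0.4483, 0.4286]], R = [[5.0990, 1.5689, -0.9806], [0.0000, 2.7456, 4.5667], [0.0000, 0.0000, 0.4286]]

v_1 = (-3, 1, -4); ‖v_1‖ = 5.0990, so e_1 = (-0.5883, 0.1961, -0.7845).
e_1·v_2 = (-0.5883)·(-3) + 0.1961·(-1) + (-0.7845)·0 = 1.5689.
u_2 = v_2 − 1.5689·e_1 = (-2.0769, -1.3077, 1.2308).
‖u_2‖ = 2.7456, so e_2 = (-0.7564, -0.4763, 0.4483).
e_1·v_3 = (-0.5883)·(-3) + 0.1961·(-2) + (-0.7845)·3 = -0.9806; e_2·v_3 = (-0.7564)·(-3) + (-0.4763)·(-2) + 0.4483·3 = 4.5667.
u_3 = v_3 + 0.9806·e_1 − 4.5667·e_2 = (-0.1224, 0.3673, 0.1837).
‖u_3‖ = 0.4286, so e_3 = (-0.2857, 0.8571, 0.4286).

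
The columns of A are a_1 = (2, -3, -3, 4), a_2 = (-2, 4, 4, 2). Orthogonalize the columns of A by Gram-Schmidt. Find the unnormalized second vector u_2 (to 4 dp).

u_2 = (-0.9474, 2.4211, 2.4211, 4.1053)

a_1 = (2, -3, -3, 4); ‖a_1‖ = 6.1644, so q_1 = (0.3244, -0.4867, -0.4867, 0.6489).
q_1·a_2 = 0.3244·(-2) + (-0.4867)·4 + (-0.4867)·4 + 0.6489·2 = -3.2444.
u_2 = a_2 + 3.2444·q_1 = (-0.9474, 2.4211, 2.4211, 4.1053).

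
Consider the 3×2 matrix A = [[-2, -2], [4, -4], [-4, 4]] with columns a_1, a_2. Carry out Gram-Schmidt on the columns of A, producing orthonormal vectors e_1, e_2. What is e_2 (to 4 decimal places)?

a_1 = (-2, 4, -4); ‖a_1‖ = 6.0000, so e_1 = (-0.3333, 0.6667, -0.6667).
e_1·a_2 = (-0.3333)·(-2) + 0.6667·(-4) + (-0.6667)·4 = -4.6667.
u_2 = a_2 + 4.6667·e_1 = (-3.5556, -0.8889, 0.8889).
‖u_2‖ = 3.7712, so e_2 = (-0.9428, -0.2357, 0.2357).

e_2 = (-0.9428, -0.2357, 0.2357)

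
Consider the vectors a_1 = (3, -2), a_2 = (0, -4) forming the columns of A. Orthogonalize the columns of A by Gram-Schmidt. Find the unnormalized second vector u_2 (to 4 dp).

u_2 = (-1.8462, -2.7692)

a_1 = (3, -2); ‖a_1‖ = 3.6056, so q_1 = (0.8321, -0.5547).
q_1·a_2 = 0.8321·0 + (-0.5547)·(-4) = 2.2188.
u_2 = a_2 − 2.2188·q_1 = (-1.8462, -2.7692).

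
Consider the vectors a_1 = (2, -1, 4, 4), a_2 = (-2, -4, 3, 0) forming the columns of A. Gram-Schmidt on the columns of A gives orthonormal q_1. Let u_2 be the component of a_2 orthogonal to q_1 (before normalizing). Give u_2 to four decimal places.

u_2 = (-2.6486, -3.6757, 1.7027, -1.2973)

q_1 = a_1/‖a_1‖ = (2, -1, 4, 4)/6.0828 = (0.3288, -0.1644, 0.6576, 0.6576).
r_{12} = q_1·a_2 = 1.9728.
u_2 = a_2 − 1.9728·q_1 = (-2.6486, -3.6757, 1.7027, -1.2973).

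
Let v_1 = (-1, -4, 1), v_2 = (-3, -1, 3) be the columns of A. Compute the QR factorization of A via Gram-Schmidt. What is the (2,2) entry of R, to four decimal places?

r_{22} = 3.6667

q_1 = v_1/‖v_1‖ = (-1, -4, 1)/4.2426 = (-0.2357, -0.9428, 0.2357).
r_{12} = q_1·v_2 = 2.3570.
u_2 = v_2 − 2.3570·q_1 = (-2.4444, 1.2222, 2.4444).
r_{22} = ‖u_2‖ = 3.6667.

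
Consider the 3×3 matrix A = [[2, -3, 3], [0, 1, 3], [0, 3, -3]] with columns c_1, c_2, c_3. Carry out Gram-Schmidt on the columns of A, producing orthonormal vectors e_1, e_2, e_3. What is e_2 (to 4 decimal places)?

c_1 = (2, 0, 0); ‖c_1‖ = 2.0000, so e_1 = (1.0000, 0.0000, 0.0000).
e_1·c_2 = 1.0000·(-3) + 0.0000·1 + 0.0000·3 = -3.0000.
u_2 = c_2 + 3.0000·e_1 = (0.0000, 1.0000, 3.0000).
‖u_2‖ = 3.1623, so e_2 = (0.0000, 0.3162, 0.9487).

e_2 = (0.0000, 0.3162, 0.9487)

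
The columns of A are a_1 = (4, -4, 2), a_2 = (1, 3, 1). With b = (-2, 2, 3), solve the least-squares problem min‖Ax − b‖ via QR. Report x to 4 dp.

x = (-0.1889, 0.5333)

a_1 = (4, -4, 2); ‖a_1‖ = 6.0000, so e_1 = (0.6667, -0.6667, 0.3333).
e_1·a_2 = 0.6667·1 + (-0.6667)·3 + 0.3333·1 = -1.0000.
u_2 = a_2 + 1.0000·e_1 = (1.6667, 2.3333, 1.3333).
‖u_2‖ = 3.1623, so e_2 = (0.5270, 0.7379, 0.4216).
Qᵀb = (-1.6667, 1.6865).
Back-substitute: x_2 = 1.6865/3.1623 = 0.5333.
x_1 = (-1.6667 + 1.0000·0.5333)/6.0000 = -0.1889.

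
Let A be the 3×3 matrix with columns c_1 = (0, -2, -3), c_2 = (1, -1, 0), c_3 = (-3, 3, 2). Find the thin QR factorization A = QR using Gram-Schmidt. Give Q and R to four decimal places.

Q = [[0.0000, 0.7687, -0.6396], [-0.5547, -0.5322, -0.6396], [-0.8321, 0.3548, 0.4264]], R = [[3.6056, 0.5547, -3.3282], [0.0000, 1.3009, -3.1931], [0.0000, 0.0000, 0.8528]]

c_1 = (0, -2, -3); ‖c_1‖ = 3.6056, so q_1 = (0.0000, -0.5547, -0.8321).
q_1·c_2 = 0.0000·1 + (-0.5547)·(-1) + (-0.8321)·0 = 0.5547.
u_2 = c_2 − 0.5547·q_1 = (1.0000, -0.6923, 0.4615).
‖u_2‖ = 1.3009, so q_2 = (0.7687, -0.5322, 0.3548).
q_1·c_3 = 0.0000·(-3) + (-0.5547)·3 + (-0.8321)·2 = -3.3282; q_2·c_3 = 0.7687·(-3) + (-0.5322)·3 + 0.3548·2 = -3.1931.
u_3 = c_3 + 3.3282·q_1 + 3.1931·q_2 = (-0.5455, -0.5455, 0.3636).
‖u_3‖ = 0.8528, so q_3 = (-0.6396, -0.6396, 0.4264).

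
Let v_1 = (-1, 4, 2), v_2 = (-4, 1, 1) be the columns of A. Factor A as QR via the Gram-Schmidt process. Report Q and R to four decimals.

Q = [[-0.2182, -0.9685], [0.8729, -0.2487], [0.4364, 0.0131]], R = [[4.5826, 2.1822], [0.0000, 3.6384]]

v_1 = (-1, 4, 2); ‖v_1‖ = 4.5826, so q_1 = (-0.2182, 0.8729, 0.4364).
q_1·v_2 = (-0.2182)·(-4) + 0.8729·1 + 0.4364·1 = 2.1822.
u_2 = v_2 − 2.1822·q_1 = (-3.5238, -0.9048, 0.0476).
‖u_2‖ = 3.6384, so q_2 = (-0.9685, -0.2487, 0.0131).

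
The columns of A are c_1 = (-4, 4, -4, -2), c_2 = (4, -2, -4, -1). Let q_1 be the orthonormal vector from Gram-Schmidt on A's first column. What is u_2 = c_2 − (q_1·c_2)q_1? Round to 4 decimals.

u_2 = (3.5385, -1.5385, -4.4615, -1.2308)

c_1 = (-4, 4, -4, -2); ‖c_1‖ = 7.2111, so q_1 = (-0.5547, 0.5547, -0.5547, -0.2774).
q_1·c_2 = (-0.5547)·4 + 0.5547·(-2) + (-0.5547)·(-4) + (-0.2774)·(-1) = -0.8321.
u_2 = c_2 + 0.8321·q_1 = (3.5385, -1.5385, -4.4615, -1.2308).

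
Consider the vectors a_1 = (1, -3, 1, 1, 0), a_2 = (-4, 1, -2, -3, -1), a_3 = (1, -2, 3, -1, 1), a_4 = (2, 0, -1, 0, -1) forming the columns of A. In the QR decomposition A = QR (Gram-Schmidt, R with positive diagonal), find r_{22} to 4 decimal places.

r_{22} = 4.3589

a_1 = (1, -3, 1, 1, 0); ‖a_1‖ = 3.4641, so e_1 = (0.2887, -0.8660, 0.2887, 0.2887, 0.0000).
e_1·a_2 = 0.2887·(-4) + (-0.8660)·1 + 0.2887·(-2) + 0.2887·(-3) + 0.0000·(-1) = -3.4641.
u_2 = a_2 + 3.4641·e_1 = (-3.0000, -2.0000, -1.0000, -2.0000, -1.0000).
r_{22} = ‖u_2‖ = 4.3589.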